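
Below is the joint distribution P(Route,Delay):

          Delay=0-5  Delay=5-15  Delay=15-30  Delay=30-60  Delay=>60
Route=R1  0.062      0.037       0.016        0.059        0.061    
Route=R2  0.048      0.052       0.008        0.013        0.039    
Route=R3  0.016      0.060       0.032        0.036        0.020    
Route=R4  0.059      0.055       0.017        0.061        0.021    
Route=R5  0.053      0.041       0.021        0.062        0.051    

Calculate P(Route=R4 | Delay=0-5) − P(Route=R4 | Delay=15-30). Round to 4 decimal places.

0.0670

P(Delay=0-5) = 0.062 + 0.048 + 0.016 + 0.059 + 0.053 = 0.238; P(Route=R4 | Delay=0-5) = 0.059/0.238 = 0.24790.
P(Delay=15-30) = 0.016 + 0.008 + 0.032 + 0.017 + 0.021 = 0.094; P(Route=R4 | Delay=15-30) = 0.017/0.094 = 0.18085.
Difference = 0.0670.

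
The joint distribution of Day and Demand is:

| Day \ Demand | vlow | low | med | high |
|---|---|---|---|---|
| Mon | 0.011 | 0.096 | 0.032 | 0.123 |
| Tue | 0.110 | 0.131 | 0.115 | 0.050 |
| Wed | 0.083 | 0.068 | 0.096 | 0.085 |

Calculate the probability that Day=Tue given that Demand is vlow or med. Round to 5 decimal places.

P(Demand=vlow) = 0.011 + 0.110 + 0.083 = 0.204.
P(Demand=med) = 0.032 + 0.115 + 0.096 = 0.243.
P(Demand ∈ {vlow, med}) = 0.204 + 0.243 = 0.447; P(Day=Tue, Demand ∈ {vlow, med}) = 0.110 + 0.115 = 0.225.
P(Day=Tue | Demand ∈ {vlow, med}) = 0.225/0.447 = 0.50336.

0.50336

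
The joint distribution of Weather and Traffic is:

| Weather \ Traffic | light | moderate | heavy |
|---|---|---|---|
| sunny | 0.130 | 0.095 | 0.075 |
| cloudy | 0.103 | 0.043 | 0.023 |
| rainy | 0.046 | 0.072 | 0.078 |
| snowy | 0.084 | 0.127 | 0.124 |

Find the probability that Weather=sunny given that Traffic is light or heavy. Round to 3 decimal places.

P(Traffic=light) = 0.130 + 0.103 + 0.046 + 0.084 = 0.363.
P(Traffic=heavy) = 0.075 + 0.023 + 0.078 + 0.124 = 0.300.
P(Traffic ∈ {light, heavy}) = 0.363 + 0.300 = 0.663; P(Weather=sunny, Traffic ∈ {light, heavy}) = 0.130 + 0.075 = 0.205.
P(Weather=sunny | Traffic ∈ {light, heavy}) = 0.205/0.663 = 0.309.

0.309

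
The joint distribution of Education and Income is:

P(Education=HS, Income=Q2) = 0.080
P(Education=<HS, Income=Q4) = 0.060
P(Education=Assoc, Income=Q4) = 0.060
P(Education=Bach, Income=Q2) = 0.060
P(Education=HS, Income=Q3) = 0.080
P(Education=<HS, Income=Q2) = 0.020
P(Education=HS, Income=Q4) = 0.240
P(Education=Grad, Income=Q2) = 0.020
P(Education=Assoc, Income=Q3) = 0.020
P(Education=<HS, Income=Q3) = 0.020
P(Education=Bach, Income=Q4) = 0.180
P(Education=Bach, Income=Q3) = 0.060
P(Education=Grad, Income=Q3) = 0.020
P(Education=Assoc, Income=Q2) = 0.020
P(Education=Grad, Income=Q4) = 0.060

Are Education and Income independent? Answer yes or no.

Every cell satisfies P(Education,Income) = P(Education)·P(Income). For instance P(Education=Assoc) = 0.100, P(Income=Q4) = 0.600, and 0.100×0.600 = 0.060 matches the joint entry. So Education and Income are independent.

yes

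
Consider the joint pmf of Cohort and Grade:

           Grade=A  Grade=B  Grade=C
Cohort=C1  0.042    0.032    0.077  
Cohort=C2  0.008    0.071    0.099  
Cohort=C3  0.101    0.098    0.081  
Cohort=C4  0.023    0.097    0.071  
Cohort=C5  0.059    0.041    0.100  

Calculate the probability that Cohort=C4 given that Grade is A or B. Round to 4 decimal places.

0.2098

P(Grade=A) = 0.042 + 0.008 + 0.101 + 0.023 + 0.059 = 0.233.
P(Grade=B) = 0.032 + 0.071 + 0.098 + 0.097 + 0.041 = 0.339.
P(Grade ∈ {A, B}) = 0.233 + 0.339 = 0.572; P(Cohort=C4, Grade ∈ {A, B}) = 0.023 + 0.097 = 0.120.
P(Cohort=C4 | Grade ∈ {A, B}) = 0.120/0.572 = 0.2098.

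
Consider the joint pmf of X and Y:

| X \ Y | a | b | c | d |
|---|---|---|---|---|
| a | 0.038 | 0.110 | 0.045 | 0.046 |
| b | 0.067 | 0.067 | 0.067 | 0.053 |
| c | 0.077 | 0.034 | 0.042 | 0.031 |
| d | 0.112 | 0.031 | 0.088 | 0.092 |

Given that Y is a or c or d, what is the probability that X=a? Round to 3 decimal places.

P(Y=a) = 0.038 + 0.067 + 0.077 + 0.112 = 0.294.
P(Y=c) = 0.045 + 0.067 + 0.042 + 0.088 = 0.242.
P(Y=d) = 0.046 + 0.053 + 0.031 + 0.092 = 0.222.
P(Y ∈ {a, c, d}) = 0.294 + 0.242 + 0.222 = 0.758; P(X=a, Y ∈ {a, c, d}) = 0.038 + 0.045 + 0.046 = 0.129.
P(X=a | Y ∈ {a, c, d}) = 0.129/0.758 = 0.170.

0.170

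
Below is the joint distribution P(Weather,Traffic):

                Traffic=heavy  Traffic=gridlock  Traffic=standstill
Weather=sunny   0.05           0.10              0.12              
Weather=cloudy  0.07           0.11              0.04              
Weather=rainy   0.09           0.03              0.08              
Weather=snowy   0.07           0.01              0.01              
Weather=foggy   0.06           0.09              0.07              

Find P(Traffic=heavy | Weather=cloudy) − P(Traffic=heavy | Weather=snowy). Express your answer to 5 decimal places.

-0.45960

P(Weather=cloudy) = 0.07 + 0.11 + 0.04 = 0.22; P(Traffic=heavy | Weather=cloudy) = 0.07/0.22 = 0.318182.
P(Weather=snowy) = 0.07 + 0.01 + 0.01 = 0.09; P(Traffic=heavy | Weather=snowy) = 0.07/0.09 = 0.777778.
Difference = -0.45960.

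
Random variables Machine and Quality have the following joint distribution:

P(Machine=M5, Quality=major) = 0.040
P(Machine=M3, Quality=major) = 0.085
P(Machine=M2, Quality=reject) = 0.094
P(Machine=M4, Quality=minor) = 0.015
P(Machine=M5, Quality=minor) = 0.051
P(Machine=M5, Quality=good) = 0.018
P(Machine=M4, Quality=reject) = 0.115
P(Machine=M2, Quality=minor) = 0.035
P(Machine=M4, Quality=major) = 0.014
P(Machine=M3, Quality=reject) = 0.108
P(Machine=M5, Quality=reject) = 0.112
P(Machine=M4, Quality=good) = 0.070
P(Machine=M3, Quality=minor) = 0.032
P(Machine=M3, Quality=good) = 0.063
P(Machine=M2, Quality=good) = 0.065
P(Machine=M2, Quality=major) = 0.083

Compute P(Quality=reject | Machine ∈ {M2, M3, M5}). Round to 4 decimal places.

P(Machine=M2) = 0.065 + 0.035 + 0.083 + 0.094 = 0.277.
P(Machine=M3) = 0.063 + 0.032 + 0.085 + 0.108 = 0.288.
P(Machine=M5) = 0.018 + 0.051 + 0.040 + 0.112 = 0.221.
P(Machine ∈ {M2, M3, M5}) = 0.277 + 0.288 + 0.221 = 0.786; P(Quality=reject, Machine ∈ {M2, M3, M5}) = 0.094 + 0.108 + 0.112 = 0.314.
P(Quality=reject | Machine ∈ {M2, M3, M5}) = 0.314/0.786 = 0.3995.

0.3995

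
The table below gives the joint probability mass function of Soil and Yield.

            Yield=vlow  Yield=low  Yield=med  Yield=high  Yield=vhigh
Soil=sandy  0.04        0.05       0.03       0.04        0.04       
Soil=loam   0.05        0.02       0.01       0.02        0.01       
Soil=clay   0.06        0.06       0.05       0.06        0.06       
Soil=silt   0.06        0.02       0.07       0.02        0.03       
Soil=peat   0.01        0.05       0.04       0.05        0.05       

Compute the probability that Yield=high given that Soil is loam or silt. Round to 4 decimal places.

0.1290

P(Soil=loam) = 0.05 + 0.02 + 0.01 + 0.02 + 0.01 = 0.11.
P(Soil=silt) = 0.06 + 0.02 + 0.07 + 0.02 + 0.03 = 0.20.
P(Soil ∈ {loam, silt}) = 0.11 + 0.20 = 0.31; P(Yield=high, Soil ∈ {loam, silt}) = 0.02 + 0.02 = 0.04.
P(Yield=high | Soil ∈ {loam, silt}) = 0.04/0.31 = 0.1290.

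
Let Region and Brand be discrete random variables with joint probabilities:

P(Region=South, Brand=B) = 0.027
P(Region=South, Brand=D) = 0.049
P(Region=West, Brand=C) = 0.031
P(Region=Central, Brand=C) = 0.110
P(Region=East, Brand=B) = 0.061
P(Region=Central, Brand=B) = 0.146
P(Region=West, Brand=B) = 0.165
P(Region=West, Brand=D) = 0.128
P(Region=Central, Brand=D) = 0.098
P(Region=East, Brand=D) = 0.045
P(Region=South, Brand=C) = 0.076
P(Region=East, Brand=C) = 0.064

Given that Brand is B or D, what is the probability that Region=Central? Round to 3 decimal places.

P(Brand=B) = 0.027 + 0.061 + 0.165 + 0.146 = 0.399.
P(Brand=D) = 0.049 + 0.045 + 0.128 + 0.098 = 0.320.
P(Brand ∈ {B, D}) = 0.399 + 0.320 = 0.719; P(Region=Central, Brand ∈ {B, D}) = 0.146 + 0.098 = 0.244.
P(Region=Central | Brand ∈ {B, D}) = 0.244/0.719 = 0.339.

0.339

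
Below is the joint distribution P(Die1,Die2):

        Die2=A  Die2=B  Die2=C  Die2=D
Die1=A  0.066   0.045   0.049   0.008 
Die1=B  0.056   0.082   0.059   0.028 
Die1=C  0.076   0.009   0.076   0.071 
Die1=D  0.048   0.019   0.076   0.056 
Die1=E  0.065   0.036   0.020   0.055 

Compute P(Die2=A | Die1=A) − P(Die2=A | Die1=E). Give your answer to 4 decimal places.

P(Die1=A) = 0.066 + 0.045 + 0.049 + 0.008 = 0.168; P(Die2=A | Die1=A) = 0.066/0.168 = 0.39286.
P(Die1=E) = 0.065 + 0.036 + 0.020 + 0.055 = 0.176; P(Die2=A | Die1=E) = 0.065/0.176 = 0.36932.
Difference = 0.0235.

0.0235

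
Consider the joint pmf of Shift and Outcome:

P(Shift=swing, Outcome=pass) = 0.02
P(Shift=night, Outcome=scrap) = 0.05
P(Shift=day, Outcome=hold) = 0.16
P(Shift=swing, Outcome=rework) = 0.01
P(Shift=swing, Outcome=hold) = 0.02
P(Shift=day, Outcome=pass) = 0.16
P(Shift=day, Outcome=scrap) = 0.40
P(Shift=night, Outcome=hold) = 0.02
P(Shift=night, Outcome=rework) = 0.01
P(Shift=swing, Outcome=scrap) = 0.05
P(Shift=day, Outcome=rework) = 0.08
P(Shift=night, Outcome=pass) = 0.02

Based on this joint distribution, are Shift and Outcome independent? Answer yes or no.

yes

Every cell satisfies P(Shift,Outcome) = P(Shift)·P(Outcome). For instance P(Shift=day) = 0.80, P(Outcome=hold) = 0.20, and 0.80×0.20 = 0.16 matches the joint entry. So Shift and Outcome are independent.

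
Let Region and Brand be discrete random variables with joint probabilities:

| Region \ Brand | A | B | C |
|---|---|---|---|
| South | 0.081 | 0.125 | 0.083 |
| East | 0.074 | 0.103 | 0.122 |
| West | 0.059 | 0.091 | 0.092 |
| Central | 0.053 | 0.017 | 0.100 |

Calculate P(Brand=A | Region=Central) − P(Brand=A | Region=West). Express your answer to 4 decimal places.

P(Region=Central) = 0.053 + 0.017 + 0.100 = 0.170; P(Brand=A | Region=Central) = 0.053/0.170 = 0.31176.
P(Region=West) = 0.059 + 0.091 + 0.092 = 0.242; P(Brand=A | Region=West) = 0.059/0.242 = 0.24380.
Difference = 0.0680.

0.0680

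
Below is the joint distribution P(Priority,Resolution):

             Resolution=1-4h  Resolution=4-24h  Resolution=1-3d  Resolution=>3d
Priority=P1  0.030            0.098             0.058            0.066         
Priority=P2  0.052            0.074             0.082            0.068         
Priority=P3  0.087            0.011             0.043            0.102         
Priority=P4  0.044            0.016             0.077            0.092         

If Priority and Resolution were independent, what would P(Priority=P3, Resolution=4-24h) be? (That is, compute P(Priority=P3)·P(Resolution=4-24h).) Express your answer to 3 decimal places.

0.048

P(Priority=P3) = 0.087 + 0.011 + 0.043 + 0.102 = 0.243.
P(Resolution=4-24h) = 0.098 + 0.074 + 0.011 + 0.016 = 0.199.
Product: 0.243 × 0.199 = 0.048.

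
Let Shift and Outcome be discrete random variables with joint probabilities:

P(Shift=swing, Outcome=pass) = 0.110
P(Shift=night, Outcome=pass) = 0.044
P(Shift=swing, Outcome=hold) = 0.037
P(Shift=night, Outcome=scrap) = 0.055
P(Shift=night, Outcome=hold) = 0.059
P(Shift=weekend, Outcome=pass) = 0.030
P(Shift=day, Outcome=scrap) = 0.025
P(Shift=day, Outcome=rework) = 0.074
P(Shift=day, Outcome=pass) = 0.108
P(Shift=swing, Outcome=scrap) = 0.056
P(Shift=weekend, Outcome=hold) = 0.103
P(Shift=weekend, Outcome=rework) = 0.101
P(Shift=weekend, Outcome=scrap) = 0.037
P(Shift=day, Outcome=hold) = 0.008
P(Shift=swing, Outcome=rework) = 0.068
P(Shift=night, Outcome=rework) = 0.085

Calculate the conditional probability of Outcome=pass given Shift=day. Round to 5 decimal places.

P(Shift=day) = 0.108 + 0.074 + 0.025 + 0.008 = 0.215.
P(Outcome=pass | Shift=day) = 0.108/0.215 = 0.50233.

0.50233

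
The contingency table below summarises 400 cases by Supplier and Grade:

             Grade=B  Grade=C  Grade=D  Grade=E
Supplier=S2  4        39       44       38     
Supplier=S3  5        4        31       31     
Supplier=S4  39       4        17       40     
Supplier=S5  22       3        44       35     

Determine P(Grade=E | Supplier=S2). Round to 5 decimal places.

0.30400

Total with Supplier=S2: 4 + 39 + 44 + 38 = 125.
P(Grade=E | Supplier=S2) = 38/125 = 0.30400.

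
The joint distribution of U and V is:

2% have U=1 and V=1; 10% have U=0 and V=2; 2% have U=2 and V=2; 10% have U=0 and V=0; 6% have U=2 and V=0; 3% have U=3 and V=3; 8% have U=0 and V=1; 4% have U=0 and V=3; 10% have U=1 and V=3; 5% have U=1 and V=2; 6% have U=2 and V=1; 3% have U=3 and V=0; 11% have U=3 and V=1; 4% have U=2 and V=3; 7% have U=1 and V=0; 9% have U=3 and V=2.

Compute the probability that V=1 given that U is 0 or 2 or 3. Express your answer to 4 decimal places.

0.3289

P(U=0) = 0.10 + 0.08 + 0.10 + 0.04 = 0.32.
P(U=2) = 0.06 + 0.06 + 0.02 + 0.04 = 0.18.
P(U=3) = 0.03 + 0.11 + 0.09 + 0.03 = 0.26.
P(U ∈ {0, 2, 3}) = 0.32 + 0.18 + 0.26 = 0.76; P(V=1, U ∈ {0, 2, 3}) = 0.08 + 0.06 + 0.11 = 0.25.
P(V=1 | U ∈ {0, 2, 3}) = 0.25/0.76 = 0.3289.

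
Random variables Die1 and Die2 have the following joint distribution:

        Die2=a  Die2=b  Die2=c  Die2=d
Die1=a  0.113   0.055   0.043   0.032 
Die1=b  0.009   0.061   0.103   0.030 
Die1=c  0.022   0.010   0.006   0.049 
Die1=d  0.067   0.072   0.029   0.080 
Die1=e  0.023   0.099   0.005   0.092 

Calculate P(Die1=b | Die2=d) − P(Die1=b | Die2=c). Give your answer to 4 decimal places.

P(Die2=d) = 0.032 + 0.030 + 0.049 + 0.080 + 0.092 = 0.283; P(Die1=b | Die2=d) = 0.030/0.283 = 0.10601.
P(Die2=c) = 0.043 + 0.103 + 0.006 + 0.029 + 0.005 = 0.186; P(Die1=b | Die2=c) = 0.103/0.186 = 0.55376.
Difference = -0.4478.

-0.4478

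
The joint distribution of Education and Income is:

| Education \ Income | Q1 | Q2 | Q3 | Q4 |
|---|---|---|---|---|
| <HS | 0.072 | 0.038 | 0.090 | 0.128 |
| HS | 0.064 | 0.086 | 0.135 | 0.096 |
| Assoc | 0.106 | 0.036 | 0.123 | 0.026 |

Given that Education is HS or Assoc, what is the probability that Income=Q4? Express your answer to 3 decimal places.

P(Education=HS) = 0.064 + 0.086 + 0.135 + 0.096 = 0.381.
P(Education=Assoc) = 0.106 + 0.036 + 0.123 + 0.026 = 0.291.
P(Education ∈ {HS, Assoc}) = 0.381 + 0.291 = 0.672; P(Income=Q4, Education ∈ {HS, Assoc}) = 0.096 + 0.026 = 0.122.
P(Income=Q4 | Education ∈ {HS, Assoc}) = 0.122/0.672 = 0.182.

0.182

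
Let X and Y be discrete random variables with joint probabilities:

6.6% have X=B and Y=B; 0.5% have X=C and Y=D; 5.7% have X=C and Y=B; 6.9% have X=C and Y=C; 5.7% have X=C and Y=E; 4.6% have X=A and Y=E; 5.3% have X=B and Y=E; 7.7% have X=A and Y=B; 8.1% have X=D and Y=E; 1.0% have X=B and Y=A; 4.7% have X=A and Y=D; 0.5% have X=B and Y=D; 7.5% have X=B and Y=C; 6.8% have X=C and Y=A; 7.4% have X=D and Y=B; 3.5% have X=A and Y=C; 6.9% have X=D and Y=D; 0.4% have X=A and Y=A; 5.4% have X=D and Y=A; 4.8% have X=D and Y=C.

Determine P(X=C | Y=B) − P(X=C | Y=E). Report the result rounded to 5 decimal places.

P(Y=B) = 0.077 + 0.066 + 0.057 + 0.074 = 0.274; P(X=C | Y=B) = 0.057/0.274 = 0.208029.
P(Y=E) = 0.046 + 0.053 + 0.057 + 0.081 = 0.237; P(X=C | Y=E) = 0.057/0.237 = 0.240506.
Difference = -0.03248.

-0.03248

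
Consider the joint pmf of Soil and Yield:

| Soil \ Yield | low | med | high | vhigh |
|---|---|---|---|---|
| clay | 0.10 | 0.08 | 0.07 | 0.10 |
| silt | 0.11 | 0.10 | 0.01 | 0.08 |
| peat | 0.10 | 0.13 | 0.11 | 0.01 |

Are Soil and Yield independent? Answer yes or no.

no

P(Soil=peat) = 0.35 and P(Yield=vhigh) = 0.19, so their product is 0.0665, but P(Soil=peat, Yield=vhigh) = 0.01. Since these differ, Soil and Yield are not independent.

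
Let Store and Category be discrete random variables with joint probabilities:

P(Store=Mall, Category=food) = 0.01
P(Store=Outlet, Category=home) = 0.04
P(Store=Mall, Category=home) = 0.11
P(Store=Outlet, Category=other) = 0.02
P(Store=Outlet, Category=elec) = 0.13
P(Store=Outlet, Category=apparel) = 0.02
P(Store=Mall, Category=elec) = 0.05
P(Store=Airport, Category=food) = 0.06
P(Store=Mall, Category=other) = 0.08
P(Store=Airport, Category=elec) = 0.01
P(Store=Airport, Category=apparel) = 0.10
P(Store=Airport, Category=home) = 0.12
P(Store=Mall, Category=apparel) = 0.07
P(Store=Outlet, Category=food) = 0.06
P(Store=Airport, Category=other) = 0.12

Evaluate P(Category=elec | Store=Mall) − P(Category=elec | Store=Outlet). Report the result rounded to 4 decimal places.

P(Store=Mall) = 0.01 + 0.07 + 0.05 + 0.11 + 0.08 = 0.32; P(Category=elec | Store=Mall) = 0.05/0.32 = 0.15625.
P(Store=Outlet) = 0.06 + 0.02 + 0.13 + 0.04 + 0.02 = 0.27; P(Category=elec | Store=Outlet) = 0.13/0.27 = 0.48148.
Difference = -0.3252.

-0.3252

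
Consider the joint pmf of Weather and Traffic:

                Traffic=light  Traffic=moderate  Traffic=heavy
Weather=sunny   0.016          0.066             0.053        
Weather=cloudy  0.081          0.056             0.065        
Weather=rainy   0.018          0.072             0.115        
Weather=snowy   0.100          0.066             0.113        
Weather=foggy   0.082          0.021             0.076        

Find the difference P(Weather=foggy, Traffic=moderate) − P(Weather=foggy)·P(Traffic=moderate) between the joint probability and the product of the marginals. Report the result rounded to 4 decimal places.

-0.0293

P(Weather=foggy) = 0.082 + 0.021 + 0.076 = 0.179.
P(Traffic=moderate) = 0.066 + 0.056 + 0.072 + 0.066 + 0.021 = 0.281.
P(Weather=foggy, Traffic=moderate) − P(Weather=foggy)P(Traffic=moderate) = 0.021 − 0.179×0.281 = -0.0293.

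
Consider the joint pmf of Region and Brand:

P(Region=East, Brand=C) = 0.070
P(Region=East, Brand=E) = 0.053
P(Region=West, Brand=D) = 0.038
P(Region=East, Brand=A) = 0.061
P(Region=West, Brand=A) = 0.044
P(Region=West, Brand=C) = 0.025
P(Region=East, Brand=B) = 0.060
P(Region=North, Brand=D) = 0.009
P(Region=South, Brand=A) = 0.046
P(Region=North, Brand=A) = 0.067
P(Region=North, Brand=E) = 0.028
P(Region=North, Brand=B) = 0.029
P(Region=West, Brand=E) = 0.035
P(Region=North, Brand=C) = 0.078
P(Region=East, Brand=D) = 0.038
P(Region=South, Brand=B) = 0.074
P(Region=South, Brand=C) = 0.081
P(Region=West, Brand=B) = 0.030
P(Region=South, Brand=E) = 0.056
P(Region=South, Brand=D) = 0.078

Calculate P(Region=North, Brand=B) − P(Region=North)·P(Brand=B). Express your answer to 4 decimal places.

-0.0117

P(Region=North) = 0.067 + 0.029 + 0.078 + 0.009 + 0.028 = 0.211.
P(Brand=B) = 0.029 + 0.074 + 0.060 + 0.030 = 0.193.
P(Region=North, Brand=B) − P(Region=North)P(Brand=B) = 0.029 − 0.211×0.193 = -0.0117.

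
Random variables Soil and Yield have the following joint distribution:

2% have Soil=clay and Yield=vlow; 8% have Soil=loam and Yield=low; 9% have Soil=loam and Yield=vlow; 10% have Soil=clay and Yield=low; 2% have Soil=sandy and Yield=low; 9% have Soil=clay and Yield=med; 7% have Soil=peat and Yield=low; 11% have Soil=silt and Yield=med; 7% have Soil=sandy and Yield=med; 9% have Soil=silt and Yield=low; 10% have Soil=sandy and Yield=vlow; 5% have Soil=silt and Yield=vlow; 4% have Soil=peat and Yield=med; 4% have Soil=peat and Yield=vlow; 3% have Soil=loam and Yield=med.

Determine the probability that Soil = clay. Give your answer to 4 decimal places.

P(Soil=clay) = 0.02 + 0.10 + 0.09 = 0.21.

0.2100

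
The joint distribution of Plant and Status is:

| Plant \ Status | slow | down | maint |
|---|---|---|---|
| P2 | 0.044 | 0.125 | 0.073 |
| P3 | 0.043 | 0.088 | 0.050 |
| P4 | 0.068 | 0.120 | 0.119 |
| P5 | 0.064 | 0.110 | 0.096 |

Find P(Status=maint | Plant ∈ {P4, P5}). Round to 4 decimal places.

0.3726

P(Plant=P4) = 0.068 + 0.120 + 0.119 = 0.307.
P(Plant=P5) = 0.064 + 0.110 + 0.096 = 0.270.
P(Plant ∈ {P4, P5}) = 0.307 + 0.270 = 0.577; P(Status=maint, Plant ∈ {P4, P5}) = 0.119 + 0.096 = 0.215.
P(Status=maint | Plant ∈ {P4, P5}) = 0.215/0.577 = 0.3726.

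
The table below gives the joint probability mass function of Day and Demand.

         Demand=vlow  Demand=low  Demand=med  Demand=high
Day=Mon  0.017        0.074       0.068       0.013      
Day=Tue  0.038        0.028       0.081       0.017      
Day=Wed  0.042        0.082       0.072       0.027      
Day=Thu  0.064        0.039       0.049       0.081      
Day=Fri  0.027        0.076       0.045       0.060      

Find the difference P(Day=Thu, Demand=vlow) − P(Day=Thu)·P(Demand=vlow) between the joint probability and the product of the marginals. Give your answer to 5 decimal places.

0.02020

P(Day=Thu) = 0.064 + 0.039 + 0.049 + 0.081 = 0.233.
P(Demand=vlow) = 0.017 + 0.038 + 0.042 + 0.064 + 0.027 = 0.188.
P(Day=Thu, Demand=vlow) − P(Day=Thu)P(Demand=vlow) = 0.064 − 0.233×0.188 = 0.02020.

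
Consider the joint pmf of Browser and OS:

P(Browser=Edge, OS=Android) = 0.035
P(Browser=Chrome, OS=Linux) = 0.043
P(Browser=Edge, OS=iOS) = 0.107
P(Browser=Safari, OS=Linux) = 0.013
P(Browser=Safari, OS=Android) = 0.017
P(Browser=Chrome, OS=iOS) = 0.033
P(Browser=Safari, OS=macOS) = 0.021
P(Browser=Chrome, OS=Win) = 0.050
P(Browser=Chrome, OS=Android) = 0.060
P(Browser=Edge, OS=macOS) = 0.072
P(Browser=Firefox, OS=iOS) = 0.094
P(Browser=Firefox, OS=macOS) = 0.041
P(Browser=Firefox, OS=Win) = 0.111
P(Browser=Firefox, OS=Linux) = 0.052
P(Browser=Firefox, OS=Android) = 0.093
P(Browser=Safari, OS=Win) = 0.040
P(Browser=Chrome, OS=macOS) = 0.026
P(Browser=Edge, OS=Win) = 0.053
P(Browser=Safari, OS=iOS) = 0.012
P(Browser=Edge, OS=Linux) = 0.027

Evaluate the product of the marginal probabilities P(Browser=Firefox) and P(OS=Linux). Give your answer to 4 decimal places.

0.0528

P(Browser=Firefox) = 0.111 + 0.041 + 0.052 + 0.094 + 0.093 = 0.391.
P(OS=Linux) = 0.043 + 0.052 + 0.013 + 0.027 = 0.135.
Product: 0.391 × 0.135 = 0.0528.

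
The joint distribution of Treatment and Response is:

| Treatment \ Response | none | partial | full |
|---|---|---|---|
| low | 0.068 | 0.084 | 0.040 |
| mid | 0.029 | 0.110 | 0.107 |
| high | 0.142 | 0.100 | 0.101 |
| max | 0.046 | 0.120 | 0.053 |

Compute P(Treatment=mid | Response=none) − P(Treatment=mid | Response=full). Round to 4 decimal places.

P(Response=none) = 0.068 + 0.029 + 0.142 + 0.046 = 0.285; P(Treatment=mid | Response=none) = 0.029/0.285 = 0.10175.
P(Response=full) = 0.040 + 0.107 + 0.101 + 0.053 = 0.301; P(Treatment=mid | Response=full) = 0.107/0.301 = 0.35548.
Difference = -0.2537.

-0.2537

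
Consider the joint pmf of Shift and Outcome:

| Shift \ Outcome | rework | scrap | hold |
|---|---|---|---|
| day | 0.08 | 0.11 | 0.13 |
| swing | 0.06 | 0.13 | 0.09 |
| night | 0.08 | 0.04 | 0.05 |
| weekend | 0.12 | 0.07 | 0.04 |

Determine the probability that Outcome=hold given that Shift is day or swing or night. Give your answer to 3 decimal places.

0.351

P(Shift=day) = 0.08 + 0.11 + 0.13 = 0.32.
P(Shift=swing) = 0.06 + 0.13 + 0.09 = 0.28.
P(Shift=night) = 0.08 + 0.04 + 0.05 = 0.17.
P(Shift ∈ {day, swing, night}) = 0.32 + 0.28 + 0.17 = 0.77; P(Outcome=hold, Shift ∈ {day, swing, night}) = 0.13 + 0.09 + 0.05 = 0.27.
P(Outcome=hold | Shift ∈ {day, swing, night}) = 0.27/0.77 = 0.351.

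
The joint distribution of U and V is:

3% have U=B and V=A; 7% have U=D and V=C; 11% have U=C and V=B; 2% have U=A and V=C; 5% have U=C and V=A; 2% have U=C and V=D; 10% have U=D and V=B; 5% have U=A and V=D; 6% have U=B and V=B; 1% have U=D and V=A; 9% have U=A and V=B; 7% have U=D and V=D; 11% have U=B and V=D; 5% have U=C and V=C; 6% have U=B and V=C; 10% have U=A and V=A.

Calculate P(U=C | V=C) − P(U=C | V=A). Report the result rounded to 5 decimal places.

-0.01316

P(V=C) = 0.02 + 0.06 + 0.05 + 0.07 = 0.20; P(U=C | V=C) = 0.05/0.20 = 0.250000.
P(V=A) = 0.10 + 0.03 + 0.05 + 0.01 = 0.19; P(U=C | V=A) = 0.05/0.19 = 0.263158.
Difference = -0.01316.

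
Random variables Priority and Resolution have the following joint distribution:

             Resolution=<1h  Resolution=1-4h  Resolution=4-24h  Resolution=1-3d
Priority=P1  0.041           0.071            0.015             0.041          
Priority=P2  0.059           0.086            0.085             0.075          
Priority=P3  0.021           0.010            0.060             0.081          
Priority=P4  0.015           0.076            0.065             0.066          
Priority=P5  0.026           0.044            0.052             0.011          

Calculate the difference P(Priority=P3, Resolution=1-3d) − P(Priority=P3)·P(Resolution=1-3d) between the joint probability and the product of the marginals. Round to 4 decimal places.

0.0339

P(Priority=P3) = 0.021 + 0.010 + 0.060 + 0.081 = 0.172.
P(Resolution=1-3d) = 0.041 + 0.075 + 0.081 + 0.066 + 0.011 = 0.274.
P(Priority=P3, Resolution=1-3d) − P(Priority=P3)P(Resolution=1-3d) = 0.081 − 0.172×0.274 = 0.0339.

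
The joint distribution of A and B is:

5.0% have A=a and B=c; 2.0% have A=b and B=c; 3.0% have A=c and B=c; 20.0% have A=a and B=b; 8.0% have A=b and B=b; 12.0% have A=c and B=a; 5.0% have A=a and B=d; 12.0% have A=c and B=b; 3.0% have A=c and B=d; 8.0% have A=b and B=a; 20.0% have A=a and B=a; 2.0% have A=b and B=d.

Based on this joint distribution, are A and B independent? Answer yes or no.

Every cell satisfies P(A,B) = P(A)·P(B). For instance P(A=a) = 0.500, P(B=b) = 0.400, and 0.500×0.400 = 0.200 matches the joint entry. So A and B are independent.

yes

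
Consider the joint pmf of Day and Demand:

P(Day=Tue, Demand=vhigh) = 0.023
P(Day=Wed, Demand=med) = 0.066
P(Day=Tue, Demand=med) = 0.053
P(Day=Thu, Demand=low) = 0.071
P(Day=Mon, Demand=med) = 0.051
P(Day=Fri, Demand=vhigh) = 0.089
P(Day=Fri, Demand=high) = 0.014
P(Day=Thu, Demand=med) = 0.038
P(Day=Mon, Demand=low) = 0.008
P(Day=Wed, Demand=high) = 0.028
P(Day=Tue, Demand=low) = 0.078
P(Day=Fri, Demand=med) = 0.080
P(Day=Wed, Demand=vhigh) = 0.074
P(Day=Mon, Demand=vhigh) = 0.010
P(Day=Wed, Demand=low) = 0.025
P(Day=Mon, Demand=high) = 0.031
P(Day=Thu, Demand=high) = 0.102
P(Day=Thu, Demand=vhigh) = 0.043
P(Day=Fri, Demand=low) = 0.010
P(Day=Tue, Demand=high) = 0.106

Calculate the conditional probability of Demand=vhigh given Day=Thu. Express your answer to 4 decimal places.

0.1693

P(Day=Thu) = 0.071 + 0.038 + 0.102 + 0.043 = 0.254.
P(Demand=vhigh | Day=Thu) = 0.043/0.254 = 0.1693.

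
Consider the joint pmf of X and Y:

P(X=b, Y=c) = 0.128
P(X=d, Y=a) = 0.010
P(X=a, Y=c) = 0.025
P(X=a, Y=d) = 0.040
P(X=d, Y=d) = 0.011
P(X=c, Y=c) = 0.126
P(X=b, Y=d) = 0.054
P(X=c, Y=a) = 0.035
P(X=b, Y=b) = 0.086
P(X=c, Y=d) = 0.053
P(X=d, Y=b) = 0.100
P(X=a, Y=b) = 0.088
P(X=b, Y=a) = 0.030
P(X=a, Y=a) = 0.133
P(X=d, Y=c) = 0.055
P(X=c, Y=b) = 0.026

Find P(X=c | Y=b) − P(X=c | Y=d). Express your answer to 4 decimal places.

-0.2488

P(Y=b) = 0.088 + 0.086 + 0.026 + 0.100 = 0.300; P(X=c | Y=b) = 0.026/0.300 = 0.08667.
P(Y=d) = 0.040 + 0.054 + 0.053 + 0.011 = 0.158; P(X=c | Y=d) = 0.053/0.158 = 0.33544.
Difference = -0.2488.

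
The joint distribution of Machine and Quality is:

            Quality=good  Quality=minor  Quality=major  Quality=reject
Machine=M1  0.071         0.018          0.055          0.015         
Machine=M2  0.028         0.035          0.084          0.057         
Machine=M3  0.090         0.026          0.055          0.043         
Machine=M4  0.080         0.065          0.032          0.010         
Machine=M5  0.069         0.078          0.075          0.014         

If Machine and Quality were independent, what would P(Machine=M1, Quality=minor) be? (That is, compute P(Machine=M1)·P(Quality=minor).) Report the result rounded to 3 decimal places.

0.035

P(Machine=M1) = 0.071 + 0.018 + 0.055 + 0.015 = 0.159.
P(Quality=minor) = 0.018 + 0.035 + 0.026 + 0.065 + 0.078 = 0.222.
Product: 0.159 × 0.222 = 0.035.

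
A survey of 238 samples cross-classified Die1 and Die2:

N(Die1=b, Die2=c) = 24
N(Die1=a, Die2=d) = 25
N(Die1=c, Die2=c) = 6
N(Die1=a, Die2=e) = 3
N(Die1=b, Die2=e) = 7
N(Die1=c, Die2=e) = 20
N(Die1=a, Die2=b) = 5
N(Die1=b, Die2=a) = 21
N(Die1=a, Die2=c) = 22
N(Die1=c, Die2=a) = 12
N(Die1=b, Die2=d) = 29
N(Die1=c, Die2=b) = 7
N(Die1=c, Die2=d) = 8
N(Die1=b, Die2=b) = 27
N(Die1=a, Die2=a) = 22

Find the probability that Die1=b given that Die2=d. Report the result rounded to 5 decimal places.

Total with Die2=d: 25 + 29 + 8 = 62.
P(Die1=b | Die2=d) = 29/62 = 0.46774.

0.46774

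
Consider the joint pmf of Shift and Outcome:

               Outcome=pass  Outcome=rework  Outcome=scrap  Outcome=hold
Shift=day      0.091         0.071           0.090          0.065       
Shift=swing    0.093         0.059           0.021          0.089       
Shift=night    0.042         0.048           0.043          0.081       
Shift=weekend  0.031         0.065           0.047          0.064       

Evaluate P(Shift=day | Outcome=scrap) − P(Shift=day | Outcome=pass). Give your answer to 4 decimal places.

P(Outcome=scrap) = 0.090 + 0.021 + 0.043 + 0.047 = 0.201; P(Shift=day | Outcome=scrap) = 0.090/0.201 = 0.44776.
P(Outcome=pass) = 0.091 + 0.093 + 0.042 + 0.031 = 0.257; P(Shift=day | Outcome=pass) = 0.091/0.257 = 0.35409.
Difference = 0.0937.

0.0937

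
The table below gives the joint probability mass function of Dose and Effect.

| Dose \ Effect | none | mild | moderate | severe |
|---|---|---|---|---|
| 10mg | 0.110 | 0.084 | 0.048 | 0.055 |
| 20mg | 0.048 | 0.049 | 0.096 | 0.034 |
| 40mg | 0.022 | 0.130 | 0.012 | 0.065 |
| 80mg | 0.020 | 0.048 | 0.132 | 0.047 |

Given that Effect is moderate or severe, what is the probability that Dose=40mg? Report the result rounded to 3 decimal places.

P(Effect=moderate) = 0.048 + 0.096 + 0.012 + 0.132 = 0.288.
P(Effect=severe) = 0.055 + 0.034 + 0.065 + 0.047 = 0.201.
P(Effect ∈ {moderate, severe}) = 0.288 + 0.201 = 0.489; P(Dose=40mg, Effect ∈ {moderate, severe}) = 0.012 + 0.065 = 0.077.
P(Dose=40mg | Effect ∈ {moderate, severe}) = 0.077/0.489 = 0.157.

0.157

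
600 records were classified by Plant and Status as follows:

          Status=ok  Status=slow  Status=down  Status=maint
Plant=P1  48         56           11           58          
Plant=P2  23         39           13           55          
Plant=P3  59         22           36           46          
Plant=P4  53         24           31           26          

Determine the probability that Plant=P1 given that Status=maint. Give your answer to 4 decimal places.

Total with Status=maint: 58 + 55 + 46 + 26 = 185.
P(Plant=P1 | Status=maint) = 58/185 = 0.3135.

0.3135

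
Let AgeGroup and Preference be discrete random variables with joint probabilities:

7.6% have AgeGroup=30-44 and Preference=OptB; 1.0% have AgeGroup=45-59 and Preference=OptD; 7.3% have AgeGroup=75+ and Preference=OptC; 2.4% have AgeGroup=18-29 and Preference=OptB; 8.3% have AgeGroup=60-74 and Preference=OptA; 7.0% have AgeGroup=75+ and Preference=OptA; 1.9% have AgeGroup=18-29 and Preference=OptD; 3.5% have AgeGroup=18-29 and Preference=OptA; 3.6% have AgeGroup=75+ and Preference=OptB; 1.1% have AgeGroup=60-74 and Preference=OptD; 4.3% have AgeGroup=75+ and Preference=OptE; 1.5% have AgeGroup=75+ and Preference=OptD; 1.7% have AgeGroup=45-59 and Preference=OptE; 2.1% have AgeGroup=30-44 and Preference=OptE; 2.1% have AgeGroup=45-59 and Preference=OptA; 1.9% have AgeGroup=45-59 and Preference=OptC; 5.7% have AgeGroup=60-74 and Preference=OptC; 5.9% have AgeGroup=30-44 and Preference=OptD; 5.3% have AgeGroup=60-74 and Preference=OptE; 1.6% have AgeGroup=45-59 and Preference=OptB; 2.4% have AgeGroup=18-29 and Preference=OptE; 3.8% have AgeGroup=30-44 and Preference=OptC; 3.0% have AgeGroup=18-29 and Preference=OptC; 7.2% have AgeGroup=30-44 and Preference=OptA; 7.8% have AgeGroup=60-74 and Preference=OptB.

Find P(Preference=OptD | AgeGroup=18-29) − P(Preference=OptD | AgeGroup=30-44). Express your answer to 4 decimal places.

P(AgeGroup=18-29) = 0.035 + 0.024 + 0.030 + 0.019 + 0.024 = 0.132; P(Preference=OptD | AgeGroup=18-29) = 0.019/0.132 = 0.14394.
P(AgeGroup=30-44) = 0.072 + 0.076 + 0.038 + 0.059 + 0.021 = 0.266; P(Preference=OptD | AgeGroup=30-44) = 0.059/0.266 = 0.22180.
Difference = -0.0779.

-0.0779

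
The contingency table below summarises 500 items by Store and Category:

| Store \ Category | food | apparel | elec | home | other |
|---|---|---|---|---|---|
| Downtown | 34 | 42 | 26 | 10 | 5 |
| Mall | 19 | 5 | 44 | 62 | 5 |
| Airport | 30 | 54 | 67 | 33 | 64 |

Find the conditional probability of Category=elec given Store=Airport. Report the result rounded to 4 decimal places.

Total with Store=Airport: 30 + 54 + 67 + 33 + 64 = 248.
P(Category=elec | Store=Airport) = 67/248 = 0.2702.

0.2702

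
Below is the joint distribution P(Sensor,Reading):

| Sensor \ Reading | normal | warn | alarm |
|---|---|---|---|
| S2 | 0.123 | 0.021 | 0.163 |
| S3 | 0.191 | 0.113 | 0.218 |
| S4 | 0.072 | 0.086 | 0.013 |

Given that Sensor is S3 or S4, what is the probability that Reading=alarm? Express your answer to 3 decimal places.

P(Sensor=S3) = 0.191 + 0.113 + 0.218 = 0.522.
P(Sensor=S4) = 0.072 + 0.086 + 0.013 = 0.171.
P(Sensor ∈ {S3, S4}) = 0.522 + 0.171 = 0.693; P(Reading=alarm, Sensor ∈ {S3, S4}) = 0.218 + 0.013 = 0.231.
P(Reading=alarm | Sensor ∈ {S3, S4}) = 0.231/0.693 = 0.333.

0.333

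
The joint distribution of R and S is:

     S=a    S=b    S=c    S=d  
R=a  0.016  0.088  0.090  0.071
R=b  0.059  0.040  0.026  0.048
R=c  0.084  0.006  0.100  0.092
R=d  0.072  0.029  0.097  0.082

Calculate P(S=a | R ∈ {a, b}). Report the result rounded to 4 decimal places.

P(R=a) = 0.016 + 0.088 + 0.090 + 0.071 = 0.265.
P(R=b) = 0.059 + 0.040 + 0.026 + 0.048 = 0.173.
P(R ∈ {a, b}) = 0.265 + 0.173 = 0.438; P(S=a, R ∈ {a, b}) = 0.016 + 0.059 = 0.075.
P(S=a | R ∈ {a, b}) = 0.075/0.438 = 0.1712.

0.1712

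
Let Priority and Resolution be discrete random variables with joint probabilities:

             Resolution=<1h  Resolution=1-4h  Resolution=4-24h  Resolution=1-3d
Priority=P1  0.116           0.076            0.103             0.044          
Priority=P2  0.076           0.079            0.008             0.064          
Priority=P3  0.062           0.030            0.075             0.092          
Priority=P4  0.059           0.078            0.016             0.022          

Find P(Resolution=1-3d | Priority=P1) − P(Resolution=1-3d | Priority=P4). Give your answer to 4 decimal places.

P(Priority=P1) = 0.116 + 0.076 + 0.103 + 0.044 = 0.339; P(Resolution=1-3d | Priority=P1) = 0.044/0.339 = 0.12979.
P(Priority=P4) = 0.059 + 0.078 + 0.016 + 0.022 = 0.175; P(Resolution=1-3d | Priority=P4) = 0.022/0.175 = 0.12571.
Difference = 0.0041.

0.0041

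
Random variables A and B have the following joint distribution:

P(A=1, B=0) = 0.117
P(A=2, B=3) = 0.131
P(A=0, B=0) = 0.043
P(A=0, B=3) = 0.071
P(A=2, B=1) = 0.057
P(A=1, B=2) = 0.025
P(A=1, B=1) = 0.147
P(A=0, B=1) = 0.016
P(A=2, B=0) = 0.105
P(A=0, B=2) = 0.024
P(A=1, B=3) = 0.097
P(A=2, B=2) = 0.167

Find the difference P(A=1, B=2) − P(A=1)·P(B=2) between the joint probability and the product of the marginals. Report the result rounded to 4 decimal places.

P(A=1) = 0.117 + 0.147 + 0.025 + 0.097 = 0.386.
P(B=2) = 0.024 + 0.025 + 0.167 = 0.216.
P(A=1, B=2) − P(A=1)P(B=2) = 0.025 − 0.386×0.216 = -0.0584.

-0.0584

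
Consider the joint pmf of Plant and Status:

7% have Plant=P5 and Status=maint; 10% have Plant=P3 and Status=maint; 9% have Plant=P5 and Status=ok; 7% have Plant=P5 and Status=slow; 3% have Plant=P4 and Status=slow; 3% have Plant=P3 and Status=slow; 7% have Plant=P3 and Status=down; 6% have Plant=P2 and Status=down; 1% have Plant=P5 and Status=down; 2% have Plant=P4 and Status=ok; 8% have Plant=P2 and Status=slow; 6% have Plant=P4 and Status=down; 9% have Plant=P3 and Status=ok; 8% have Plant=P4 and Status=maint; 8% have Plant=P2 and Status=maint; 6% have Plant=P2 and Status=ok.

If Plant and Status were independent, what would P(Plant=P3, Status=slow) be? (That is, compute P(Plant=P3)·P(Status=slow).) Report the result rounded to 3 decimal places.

0.061

P(Plant=P3) = 0.09 + 0.03 + 0.07 + 0.10 = 0.29.
P(Status=slow) = 0.08 + 0.03 + 0.03 + 0.07 = 0.21.
Product: 0.29 × 0.21 = 0.061.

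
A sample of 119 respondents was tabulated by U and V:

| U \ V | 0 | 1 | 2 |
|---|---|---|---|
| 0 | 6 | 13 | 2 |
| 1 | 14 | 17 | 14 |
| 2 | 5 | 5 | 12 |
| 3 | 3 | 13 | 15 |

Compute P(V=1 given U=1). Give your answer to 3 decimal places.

Total with U=1: 14 + 17 + 14 = 45.
P(V=1 | U=1) = 17/45 = 0.378.

0.378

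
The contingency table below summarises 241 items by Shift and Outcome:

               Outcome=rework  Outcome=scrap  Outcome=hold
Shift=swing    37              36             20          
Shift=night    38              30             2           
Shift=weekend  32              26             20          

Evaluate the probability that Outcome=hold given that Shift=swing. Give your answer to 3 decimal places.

Total with Shift=swing: 37 + 36 + 20 = 93.
P(Outcome=hold | Shift=swing) = 20/93 = 0.215.

0.215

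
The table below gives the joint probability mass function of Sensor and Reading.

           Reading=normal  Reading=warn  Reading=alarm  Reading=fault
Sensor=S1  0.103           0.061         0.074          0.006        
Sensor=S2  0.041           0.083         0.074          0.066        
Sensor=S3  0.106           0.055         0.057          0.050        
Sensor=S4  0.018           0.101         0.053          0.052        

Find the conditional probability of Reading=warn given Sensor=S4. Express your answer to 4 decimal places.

0.4509

P(Sensor=S4) = 0.018 + 0.101 + 0.053 + 0.052 = 0.224.
P(Reading=warn | Sensor=S4) = 0.101/0.224 = 0.4509.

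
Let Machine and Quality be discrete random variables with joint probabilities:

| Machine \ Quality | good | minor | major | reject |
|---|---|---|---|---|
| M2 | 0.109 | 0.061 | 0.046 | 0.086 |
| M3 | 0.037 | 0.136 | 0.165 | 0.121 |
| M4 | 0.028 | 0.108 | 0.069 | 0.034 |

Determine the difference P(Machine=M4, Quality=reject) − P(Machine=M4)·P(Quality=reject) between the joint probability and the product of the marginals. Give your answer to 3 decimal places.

-0.024

P(Machine=M4) = 0.028 + 0.108 + 0.069 + 0.034 = 0.239.
P(Quality=reject) = 0.086 + 0.121 + 0.034 = 0.241.
P(Machine=M4, Quality=reject) − P(Machine=M4)P(Quality=reject) = 0.034 − 0.239×0.241 = -0.024.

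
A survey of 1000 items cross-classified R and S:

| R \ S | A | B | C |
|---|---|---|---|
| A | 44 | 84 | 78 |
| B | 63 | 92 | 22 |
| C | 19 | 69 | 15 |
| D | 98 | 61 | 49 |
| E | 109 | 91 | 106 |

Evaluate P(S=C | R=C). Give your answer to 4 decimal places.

Total with R=C: 19 + 69 + 15 = 103.
P(S=C | R=C) = 15/103 = 0.1456.

0.1456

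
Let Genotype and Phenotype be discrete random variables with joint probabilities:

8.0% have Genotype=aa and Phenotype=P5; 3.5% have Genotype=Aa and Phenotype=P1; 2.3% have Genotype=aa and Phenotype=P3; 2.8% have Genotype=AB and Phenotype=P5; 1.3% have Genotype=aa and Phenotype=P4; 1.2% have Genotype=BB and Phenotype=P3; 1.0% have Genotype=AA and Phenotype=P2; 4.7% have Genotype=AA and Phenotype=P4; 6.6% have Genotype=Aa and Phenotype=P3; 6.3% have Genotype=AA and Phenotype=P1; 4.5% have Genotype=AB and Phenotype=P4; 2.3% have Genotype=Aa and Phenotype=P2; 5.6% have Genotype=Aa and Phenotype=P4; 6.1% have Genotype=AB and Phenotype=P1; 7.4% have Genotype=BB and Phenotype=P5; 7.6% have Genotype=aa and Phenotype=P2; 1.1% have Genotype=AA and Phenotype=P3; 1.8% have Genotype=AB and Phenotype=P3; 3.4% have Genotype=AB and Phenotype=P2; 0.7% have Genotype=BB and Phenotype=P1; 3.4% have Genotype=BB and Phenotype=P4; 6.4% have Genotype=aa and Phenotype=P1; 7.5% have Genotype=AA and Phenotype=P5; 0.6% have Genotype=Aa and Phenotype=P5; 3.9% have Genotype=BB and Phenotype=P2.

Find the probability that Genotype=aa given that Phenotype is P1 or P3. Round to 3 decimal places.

P(Phenotype=P1) = 0.063 + 0.035 + 0.064 + 0.061 + 0.007 = 0.230.
P(Phenotype=P3) = 0.011 + 0.066 + 0.023 + 0.018 + 0.012 = 0.130.
P(Phenotype ∈ {P1, P3}) = 0.230 + 0.130 = 0.360; P(Genotype=aa, Phenotype ∈ {P1, P3}) = 0.064 + 0.023 = 0.087.
P(Genotype=aa | Phenotype ∈ {P1, P3}) = 0.087/0.360 = 0.242.

0.242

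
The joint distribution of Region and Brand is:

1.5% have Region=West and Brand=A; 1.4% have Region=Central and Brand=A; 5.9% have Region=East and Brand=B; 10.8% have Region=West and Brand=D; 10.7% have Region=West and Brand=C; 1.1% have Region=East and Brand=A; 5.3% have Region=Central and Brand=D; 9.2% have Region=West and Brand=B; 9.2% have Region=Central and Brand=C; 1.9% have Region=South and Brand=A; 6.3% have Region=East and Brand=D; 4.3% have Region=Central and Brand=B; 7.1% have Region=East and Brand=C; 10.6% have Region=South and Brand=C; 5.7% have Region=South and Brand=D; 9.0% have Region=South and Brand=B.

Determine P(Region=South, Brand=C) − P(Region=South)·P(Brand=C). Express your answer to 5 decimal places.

0.00373

P(Region=South) = 0.019 + 0.090 + 0.106 + 0.057 = 0.272.
P(Brand=C) = 0.106 + 0.071 + 0.107 + 0.092 = 0.376.
P(Region=South, Brand=C) − P(Region=South)P(Brand=C) = 0.106 − 0.272×0.376 = 0.00373.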